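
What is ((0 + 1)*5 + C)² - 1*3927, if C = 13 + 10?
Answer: -3143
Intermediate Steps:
C = 23
((0 + 1)*5 + C)² - 1*3927 = ((0 + 1)*5 + 23)² - 1*3927 = (1*5 + 23)² - 3927 = (5 + 23)² - 3927 = 28² - 3927 = 784 - 3927 = -3143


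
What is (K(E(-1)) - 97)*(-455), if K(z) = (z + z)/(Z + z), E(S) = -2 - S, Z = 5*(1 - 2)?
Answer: 131950/3 ≈ 43983.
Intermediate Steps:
Z = -5 (Z = 5*(-1) = -5)
K(z) = 2*z/(-5 + z) (K(z) = (z + z)/(-5 + z) = (2*z)/(-5 + z) = 2*z/(-5 + z))
(K(E(-1)) - 97)*(-455) = (2*(-2 - 1*(-1))/(-5 + (-2 - 1*(-1))) - 97)*(-455) = (2*(-2 + 1)/(-5 + (-2 + 1)) - 97)*(-455) = (2*(-1)/(-5 - 1) - 97)*(-455) = (2*(-1)/(-6) - 97)*(-455) = (2*(-1)*(-⅙) - 97)*(-455) = (⅓ - 97)*(-455) = -290/3*(-455) = 131950/3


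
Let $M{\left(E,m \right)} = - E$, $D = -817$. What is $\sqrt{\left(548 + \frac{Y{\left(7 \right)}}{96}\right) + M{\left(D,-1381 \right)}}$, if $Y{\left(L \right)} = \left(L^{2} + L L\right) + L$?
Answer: $\frac{\sqrt{87430}}{8} \approx 36.961$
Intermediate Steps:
$Y{\left(L \right)} = L + 2 L^{2}$ ($Y{\left(L \right)} = \left(L^{2} + L^{2}\right) + L = 2 L^{2} + L = L + 2 L^{2}$)
$\sqrt{\left(548 + \frac{Y{\left(7 \right)}}{96}\right) + M{\left(D,-1381 \right)}} = \sqrt{\left(548 + \frac{7 \left(1 + 2 \cdot 7\right)}{96}\right) - -817} = \sqrt{\left(548 + 7 \left(1 + 14\right) \frac{1}{96}\right) + 817} = \sqrt{\left(548 + 7 \cdot 15 \cdot \frac{1}{96}\right) + 817} = \sqrt{\left(548 + 105 \cdot \frac{1}{96}\right) + 817} = \sqrt{\left(548 + \frac{35}{32}\right) + 817} = \sqrt{\frac{17571}{32} + 817} = \sqrt{\frac{43715}{32}} = \frac{\sqrt{87430}}{8}$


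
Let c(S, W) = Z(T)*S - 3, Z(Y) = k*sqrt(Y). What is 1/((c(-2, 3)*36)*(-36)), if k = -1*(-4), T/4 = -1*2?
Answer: 1/225072 - I*sqrt(2)/42201 ≈ 4.443e-6 - 3.3511e-5*I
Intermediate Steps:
T = -8 (T = 4*(-1*2) = 4*(-2) = -8)
k = 4
Z(Y) = 4*sqrt(Y)
c(S, W) = -3 + 8*I*S*sqrt(2) (c(S, W) = (4*sqrt(-8))*S - 3 = (4*(2*I*sqrt(2)))*S - 3 = (8*I*sqrt(2))*S - 3 = 8*I*S*sqrt(2) - 3 = -3 + 8*I*S*sqrt(2))
1/((c(-2, 3)*36)*(-36)) = 1/(((-3 + 8*I*(-2)*sqrt(2))*36)*(-36)) = 1/(((-3 - 16*I*sqrt(2))*36)*(-36)) = 1/((-108 - 576*I*sqrt(2))*(-36)) = 1/(3888 + 20736*I*sqrt(2))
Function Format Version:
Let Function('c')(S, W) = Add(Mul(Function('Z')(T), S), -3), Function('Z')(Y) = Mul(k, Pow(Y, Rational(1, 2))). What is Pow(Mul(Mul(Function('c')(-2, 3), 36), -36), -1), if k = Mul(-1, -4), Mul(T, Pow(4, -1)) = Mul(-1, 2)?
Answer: Add(Rational(1, 225072), Mul(Rational(-1, 42201), I, Pow(2, Rational(1, 2)))) ≈ Add(4.4430e-6, Mul(-3.3511e-5, I))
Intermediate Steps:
T = -8 (T = Mul(4, Mul(-1, 2)) = Mul(4, -2) = -8)
k = 4
Function('Z')(Y) = Mul(4, Pow(Y, Rational(1, 2)))
Function('c')(S, W) = Add(-3, Mul(8, I, S, Pow(2, Rational(1, 2)))) (Function('c')(S, W) = Add(Mul(Mul(4, Pow(-8, Rational(1, 2))), S), -3) = Add(Mul(Mul(4, Mul(2, I, Pow(2, Rational(1, 2)))), S), -3) = Add(Mul(Mul(8, I, Pow(2, Rational(1, 2))), S), -3) = Add(Mul(8, I, S, Pow(2, Rational(1, 2))), -3) = Add(-3, Mul(8, I, S, Pow(2, Rational(1, 2)))))
Pow(Mul(Mul(Function('c')(-2, 3), 36), -36), -1) = Pow(Mul(Mul(Add(-3, Mul(8, I, -2, Pow(2, Rational(1, 2)))), 36), -36), -1) = Pow(Mul(Mul(Add(-3, Mul(-16, I, Pow(2, Rational(1, 2)))), 36), -36), -1) = Pow(Mul(Add(-108, Mul(-576, I, Pow(2, Rational(1, 2)))), -36), -1) = Pow(Add(3888, Mul(20736, I, Pow(2, Rational(1, 2)))), -1)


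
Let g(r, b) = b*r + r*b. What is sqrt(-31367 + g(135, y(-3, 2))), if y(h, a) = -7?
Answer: I*sqrt(33257) ≈ 182.36*I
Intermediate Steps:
g(r, b) = 2*b*r (g(r, b) = b*r + b*r = 2*b*r)
sqrt(-31367 + g(135, y(-3, 2))) = sqrt(-31367 + 2*(-7)*135) = sqrt(-31367 - 1890) = sqrt(-33257) = I*sqrt(33257)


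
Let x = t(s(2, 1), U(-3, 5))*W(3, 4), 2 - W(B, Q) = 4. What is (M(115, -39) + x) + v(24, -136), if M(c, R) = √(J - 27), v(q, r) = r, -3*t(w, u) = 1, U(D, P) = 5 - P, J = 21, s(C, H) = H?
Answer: -406/3 + I*√6 ≈ -135.33 + 2.4495*I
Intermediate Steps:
W(B, Q) = -2 (W(B, Q) = 2 - 1*4 = 2 - 4 = -2)
t(w, u) = -⅓ (t(w, u) = -⅓*1 = -⅓)
M(c, R) = I*√6 (M(c, R) = √(21 - 27) = √(-6) = I*√6)
x = ⅔ (x = -⅓*(-2) = ⅔ ≈ 0.66667)
(M(115, -39) + x) + v(24, -136) = (I*√6 + ⅔) - 136 = (⅔ + I*√6) - 136 = -406/3 + I*√6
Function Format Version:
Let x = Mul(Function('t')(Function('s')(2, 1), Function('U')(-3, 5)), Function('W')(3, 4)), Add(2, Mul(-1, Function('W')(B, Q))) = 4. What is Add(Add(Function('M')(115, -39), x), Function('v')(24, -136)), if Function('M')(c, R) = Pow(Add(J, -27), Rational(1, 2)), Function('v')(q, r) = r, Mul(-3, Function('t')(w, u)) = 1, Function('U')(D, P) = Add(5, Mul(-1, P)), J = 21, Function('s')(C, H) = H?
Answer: Add(Rational(-406, 3), Mul(I, Pow(6, Rational(1, 2)))) ≈ Add(-135.33, Mul(2.4495, I))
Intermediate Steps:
Function('W')(B, Q) = -2 (Function('W')(B, Q) = Add(2, Mul(-1, 4)) = Add(2, -4) = -2)
Function('t')(w, u) = Rational(-1, 3) (Function('t')(w, u) = Mul(Rational(-1, 3), 1) = Rational(-1, 3))
Function('M')(c, R) = Mul(I, Pow(6, Rational(1, 2))) (Function('M')(c, R) = Pow(Add(21, -27), Rational(1, 2)) = Pow(-6, Rational(1, 2)) = Mul(I, Pow(6, Rational(1, 2))))
x = Rational(2, 3) (x = Mul(Rational(-1, 3), -2) = Rational(2, 3) ≈ 0.66667)
Add(Add(Function('M')(115, -39), x), Function('v')(24, -136)) = Add(Add(Mul(I, Pow(6, Rational(1, 2))), Rational(2, 3)), -136) = Add(Add(Rational(2, 3), Mul(I, Pow(6, Rational(1, 2)))), -136) = Add(Rational(-406, 3), Mul(I, Pow(6, Rational(1, 2))))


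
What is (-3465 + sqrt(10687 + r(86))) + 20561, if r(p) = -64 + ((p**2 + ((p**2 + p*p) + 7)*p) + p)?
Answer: 17096 + sqrt(1290819) ≈ 18232.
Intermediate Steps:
r(p) = -64 + p + p**2 + p*(7 + 2*p**2) (r(p) = -64 + ((p**2 + ((p**2 + p**2) + 7)*p) + p) = -64 + ((p**2 + (2*p**2 + 7)*p) + p) = -64 + ((p**2 + (7 + 2*p**2)*p) + p) = -64 + ((p**2 + p*(7 + 2*p**2)) + p) = -64 + (p + p**2 + p*(7 + 2*p**2)) = -64 + p + p**2 + p*(7 + 2*p**2))
(-3465 + sqrt(10687 + r(86))) + 20561 = (-3465 + sqrt(10687 + (-64 + 86**2 + 2*86**3 + 8*86))) + 20561 = (-3465 + sqrt(10687 + (-64 + 7396 + 2*636056 + 688))) + 20561 = (-3465 + sqrt(10687 + (-64 + 7396 + 1272112 + 688))) + 20561 = (-3465 + sqrt(10687 + 1280132)) + 20561 = (-3465 + sqrt(1290819)) + 20561 = 17096 + sqrt(1290819)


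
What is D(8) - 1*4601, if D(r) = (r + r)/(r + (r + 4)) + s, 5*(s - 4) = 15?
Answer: -22966/5 ≈ -4593.2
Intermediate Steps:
s = 7 (s = 4 + (⅕)*15 = 4 + 3 = 7)
D(r) = 7 + 2*r/(4 + 2*r) (D(r) = (r + r)/(r + (r + 4)) + 7 = (2*r)/(r + (4 + r)) + 7 = (2*r)/(4 + 2*r) + 7 = 2*r/(4 + 2*r) + 7 = 7 + 2*r/(4 + 2*r))
D(8) - 1*4601 = 2*(7 + 4*8)/(2 + 8) - 1*4601 = 2*(7 + 32)/10 - 4601 = 2*(⅒)*39 - 4601 = 39/5 - 4601 = -22966/5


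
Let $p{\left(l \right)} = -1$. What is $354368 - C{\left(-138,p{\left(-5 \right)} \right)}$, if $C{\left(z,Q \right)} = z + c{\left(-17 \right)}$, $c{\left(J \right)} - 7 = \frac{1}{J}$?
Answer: $\frac{6026484}{17} \approx 3.545 \cdot 10^{5}$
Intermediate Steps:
$c{\left(J \right)} = 7 + \frac{1}{J}$
$C{\left(z,Q \right)} = \frac{118}{17} + z$ ($C{\left(z,Q \right)} = z + \left(7 + \frac{1}{-17}\right) = z + \left(7 - \frac{1}{17}\right) = z + \frac{118}{17} = \frac{118}{17} + z$)
$354368 - C{\left(-138,p{\left(-5 \right)} \right)} = 354368 - \left(\frac{118}{17} - 138\right) = 354368 - - \frac{2228}{17} = 354368 + \frac{2228}{17} = \frac{6026484}{17}$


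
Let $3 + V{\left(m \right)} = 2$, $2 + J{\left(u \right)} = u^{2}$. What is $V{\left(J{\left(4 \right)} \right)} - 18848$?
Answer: $-18849$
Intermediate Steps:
$J{\left(u \right)} = -2 + u^{2}$
$V{\left(m \right)} = -1$ ($V{\left(m \right)} = -3 + 2 = -1$)
$V{\left(J{\left(4 \right)} \right)} - 18848 = -1 - 18848 = -18849$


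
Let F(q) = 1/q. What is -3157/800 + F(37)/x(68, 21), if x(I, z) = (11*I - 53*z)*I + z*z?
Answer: -2847687411/721618400 ≈ -3.9463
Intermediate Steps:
x(I, z) = z**2 + I*(-53*z + 11*I) (x(I, z) = (-53*z + 11*I)*I + z**2 = I*(-53*z + 11*I) + z**2 = z**2 + I*(-53*z + 11*I))
-3157/800 + F(37)/x(68, 21) = -3157/800 + 1/(37*(21**2 + 11*68**2 - 53*68*21)) = -3157*1/800 + 1/(37*(441 + 11*4624 - 75684)) = -3157/800 + 1/(37*(441 + 50864 - 75684)) = -3157/800 + (1/37)/(-24379) = -3157/800 + (1/37)*(-1/24379) = -3157/800 - 1/902023 = -2847687411/721618400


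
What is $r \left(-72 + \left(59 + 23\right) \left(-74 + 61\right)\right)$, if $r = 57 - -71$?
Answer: $-145664$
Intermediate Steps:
$r = 128$ ($r = 57 + 71 = 128$)
$r \left(-72 + \left(59 + 23\right) \left(-74 + 61\right)\right) = 128 \left(-72 + \left(59 + 23\right) \left(-74 + 61\right)\right) = 128 \left(-72 + 82 \left(-13\right)\right) = 128 \left(-72 - 1066\right) = 128 \left(-1138\right) = -145664$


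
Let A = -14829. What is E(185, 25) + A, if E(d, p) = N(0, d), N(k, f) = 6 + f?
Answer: -14638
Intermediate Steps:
E(d, p) = 6 + d
E(185, 25) + A = (6 + 185) - 14829 = 191 - 14829 = -14638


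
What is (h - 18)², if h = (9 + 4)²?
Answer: 22801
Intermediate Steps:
h = 169 (h = 13² = 169)
(h - 18)² = (169 - 18)² = 151² = 22801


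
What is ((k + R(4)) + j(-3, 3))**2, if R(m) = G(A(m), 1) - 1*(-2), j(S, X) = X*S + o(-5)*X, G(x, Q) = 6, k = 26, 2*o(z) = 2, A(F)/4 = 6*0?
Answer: 784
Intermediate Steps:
A(F) = 0 (A(F) = 4*(6*0) = 4*0 = 0)
o(z) = 1 (o(z) = (1/2)*2 = 1)
j(S, X) = X + S*X (j(S, X) = X*S + 1*X = S*X + X = X + S*X)
R(m) = 8 (R(m) = 6 - 1*(-2) = 6 + 2 = 8)
((k + R(4)) + j(-3, 3))**2 = ((26 + 8) + 3*(1 - 3))**2 = (34 + 3*(-2))**2 = (34 - 6)**2 = 28**2 = 784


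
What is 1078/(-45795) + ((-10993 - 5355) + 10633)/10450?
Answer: -10919341/19142310 ≈ -0.57043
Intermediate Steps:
1078/(-45795) + ((-10993 - 5355) + 10633)/10450 = 1078*(-1/45795) + (-16348 + 10633)*(1/10450) = -1078/45795 - 5715*1/10450 = -1078/45795 - 1143/2090 = -10919341/19142310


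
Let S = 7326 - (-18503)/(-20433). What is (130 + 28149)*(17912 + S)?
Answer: 14582619232729/20433 ≈ 7.1368e+8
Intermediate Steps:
S = 149673655/20433 (S = 7326 - (-18503)*(-1)/20433 = 7326 - 1*18503/20433 = 7326 - 18503/20433 = 149673655/20433 ≈ 7325.1)
(130 + 28149)*(17912 + S) = (130 + 28149)*(17912 + 149673655/20433) = 28279*(515669551/20433) = 14582619232729/20433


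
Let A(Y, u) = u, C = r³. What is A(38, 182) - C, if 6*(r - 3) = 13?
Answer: 9521/216 ≈ 44.079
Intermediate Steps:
r = 31/6 (r = 3 + (⅙)*13 = 3 + 13/6 = 31/6 ≈ 5.1667)
C = 29791/216 (C = (31/6)³ = 29791/216 ≈ 137.92)
A(38, 182) - C = 182 - 1*29791/216 = 182 - 29791/216 = 9521/216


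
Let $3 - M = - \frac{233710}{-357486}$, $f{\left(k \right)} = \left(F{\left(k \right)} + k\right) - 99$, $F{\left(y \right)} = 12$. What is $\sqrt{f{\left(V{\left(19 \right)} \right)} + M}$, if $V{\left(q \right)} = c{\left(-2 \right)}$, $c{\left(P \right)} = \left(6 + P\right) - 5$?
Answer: $\frac{19 i \sqrt{7580490630}}{178743} \approx 9.2549 i$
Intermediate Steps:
$c{\left(P \right)} = 1 + P$
$V{\left(q \right)} = -1$ ($V{\left(q \right)} = 1 - 2 = -1$)
$f{\left(k \right)} = -87 + k$ ($f{\left(k \right)} = \left(12 + k\right) - 99 = -87 + k$)
$M = \frac{419374}{178743}$ ($M = 3 - - \frac{233710}{-357486} = 3 - \left(-233710\right) \left(- \frac{1}{357486}\right) = 3 - \frac{116855}{178743} = \frac{419374}{178743} \approx 2.3462$)
$\sqrt{f{\left(V{\left(19 \right)} \right)} + M} = \sqrt{\left(-87 - 1\right) + \frac{419374}{178743}} = \sqrt{-88 + \frac{419374}{178743}} = \sqrt{- \frac{15310010}{178743}} = \frac{19 i \sqrt{7580490630}}{178743}$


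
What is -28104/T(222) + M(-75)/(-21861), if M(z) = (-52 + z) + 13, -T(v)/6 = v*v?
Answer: 3000425/29927709 ≈ 0.10026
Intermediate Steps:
T(v) = -6*v² (T(v) = -6*v*v = -6*v²)
M(z) = -39 + z
-28104/T(222) + M(-75)/(-21861) = -28104/((-6*222²)) + (-39 - 75)/(-21861) = -28104/((-6*49284)) - 114*(-1/21861) = -28104/(-295704) + 38/7287 = -28104*(-1/295704) + 38/7287 = 1171/12321 + 38/7287 = 3000425/29927709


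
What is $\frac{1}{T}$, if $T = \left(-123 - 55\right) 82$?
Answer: $- \frac{1}{14596} \approx -6.8512 \cdot 10^{-5}$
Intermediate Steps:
$T = -14596$ ($T = \left(-178\right) 82 = -14596$)
$\frac{1}{T} = \frac{1}{-14596} = - \frac{1}{14596}$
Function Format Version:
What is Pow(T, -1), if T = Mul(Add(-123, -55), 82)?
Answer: Rational(-1, 14596) ≈ -6.8512e-5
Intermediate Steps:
T = -14596 (T = Mul(-178, 82) = -14596)
Pow(T, -1) = Pow(-14596, -1) = Rational(-1, 14596)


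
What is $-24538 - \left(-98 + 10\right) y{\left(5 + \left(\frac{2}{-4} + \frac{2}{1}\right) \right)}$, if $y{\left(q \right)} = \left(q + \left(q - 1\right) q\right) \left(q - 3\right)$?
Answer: $-11525$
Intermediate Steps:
$y{\left(q \right)} = \left(-3 + q\right) \left(q + q \left(-1 + q\right)\right)$ ($y{\left(q \right)} = \left(q + \left(-1 + q\right) q\right) \left(-3 + q\right) = \left(q + q \left(-1 + q\right)\right) \left(-3 + q\right) = \left(-3 + q\right) \left(q + q \left(-1 + q\right)\right)$)
$-24538 - \left(-98 + 10\right) y{\left(5 + \left(\frac{2}{-4} + \frac{2}{1}\right) \right)} = -24538 - \left(-98 + 10\right) \left(5 + \left(\frac{2}{-4} + \frac{2}{1}\right)\right)^{2} \left(-3 + \left(5 + \left(\frac{2}{-4} + \frac{2}{1}\right)\right)\right) = -24538 - - 88 \left(5 + \left(2 \left(- \frac{1}{4}\right) + 2 \cdot 1\right)\right)^{2} \left(-3 + \left(5 + \left(2 \left(- \frac{1}{4}\right) + 2 \cdot 1\right)\right)\right) = -24538 - - 88 \left(5 + \left(- \frac{1}{2} + 2\right)\right)^{2} \left(-3 + \left(5 + \left(- \frac{1}{2} + 2\right)\right)\right) = -24538 - - 88 \left(5 + \frac{3}{2}\right)^{2} \left(-3 + \left(5 + \frac{3}{2}\right)\right) = -24538 - - 88 \left(\frac{13}{2}\right)^{2} \left(-3 + \frac{13}{2}\right) = -24538 - - 88 \cdot \frac{169}{4} \cdot \frac{7}{2} = -24538 - \left(-88\right) \frac{1183}{8} = -24538 - -13013 = -24538 + 13013 = -11525$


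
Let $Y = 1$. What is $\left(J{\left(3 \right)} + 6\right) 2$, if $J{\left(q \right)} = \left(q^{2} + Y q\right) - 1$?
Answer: $34$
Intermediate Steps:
$J{\left(q \right)} = -1 + q + q^{2}$ ($J{\left(q \right)} = \left(q^{2} + 1 q\right) - 1 = \left(q^{2} + q\right) - 1 = \left(q + q^{2}\right) - 1 = -1 + q + q^{2}$)
$\left(J{\left(3 \right)} + 6\right) 2 = \left(\left(-1 + 3 + 3^{2}\right) + 6\right) 2 = \left(\left(-1 + 3 + 9\right) + 6\right) 2 = \left(11 + 6\right) 2 = 17 \cdot 2 = 34$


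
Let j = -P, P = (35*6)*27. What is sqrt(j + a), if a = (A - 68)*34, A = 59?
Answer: 6*I*sqrt(166) ≈ 77.305*I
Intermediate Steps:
P = 5670 (P = 210*27 = 5670)
j = -5670 (j = -1*5670 = -5670)
a = -306 (a = (59 - 68)*34 = -9*34 = -306)
sqrt(j + a) = sqrt(-5670 - 306) = sqrt(-5976) = 6*I*sqrt(166)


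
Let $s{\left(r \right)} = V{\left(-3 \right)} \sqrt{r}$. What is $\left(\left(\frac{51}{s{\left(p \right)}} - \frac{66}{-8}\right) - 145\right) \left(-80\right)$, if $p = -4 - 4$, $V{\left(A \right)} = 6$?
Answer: $10940 + 170 i \sqrt{2} \approx 10940.0 + 240.42 i$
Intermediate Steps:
$p = -8$
$s{\left(r \right)} = 6 \sqrt{r}$
$\left(\left(\frac{51}{s{\left(p \right)}} - \frac{66}{-8}\right) - 145\right) \left(-80\right) = \left(\left(\frac{51}{6 \sqrt{-8}} - \frac{66}{-8}\right) - 145\right) \left(-80\right) = \left(\left(\frac{51}{6 \cdot 2 i \sqrt{2}} - - \frac{33}{4}\right) - 145\right) \left(-80\right) = \left(\left(\frac{51}{12 i \sqrt{2}} + \frac{33}{4}\right) - 145\right) \left(-80\right) = \left(\left(51 \left(- \frac{i \sqrt{2}}{24}\right) + \frac{33}{4}\right) - 145\right) \left(-80\right) = \left(\left(- \frac{17 i \sqrt{2}}{8} + \frac{33}{4}\right) - 145\right) \left(-80\right) = \left(\left(\frac{33}{4} - \frac{17 i \sqrt{2}}{8}\right) - 145\right) \left(-80\right) = \left(- \frac{547}{4} - \frac{17 i \sqrt{2}}{8}\right) \left(-80\right) = 10940 + 170 i \sqrt{2}$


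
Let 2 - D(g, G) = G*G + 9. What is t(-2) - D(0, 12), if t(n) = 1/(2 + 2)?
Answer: 605/4 ≈ 151.25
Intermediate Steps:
D(g, G) = -7 - G² (D(g, G) = 2 - (G*G + 9) = 2 - (G² + 9) = 2 - (9 + G²) = 2 + (-9 - G²) = -7 - G²)
t(n) = ¼ (t(n) = 1/4 = ¼)
t(-2) - D(0, 12) = ¼ - (-7 - 1*12²) = ¼ - (-7 - 1*144) = ¼ - (-7 - 144) = ¼ - 1*(-151) = ¼ + 151 = 605/4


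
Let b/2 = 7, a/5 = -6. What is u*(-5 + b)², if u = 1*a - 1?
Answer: -2511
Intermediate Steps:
a = -30 (a = 5*(-6) = -30)
b = 14 (b = 2*7 = 14)
u = -31 (u = 1*(-30) - 1 = -30 - 1 = -31)
u*(-5 + b)² = -31*(-5 + 14)² = -31*9² = -31*81 = -2511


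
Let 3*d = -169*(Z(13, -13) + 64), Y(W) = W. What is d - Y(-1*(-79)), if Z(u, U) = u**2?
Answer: -39614/3 ≈ -13205.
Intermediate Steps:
d = -39377/3 (d = (-169*(13**2 + 64))/3 = (-169*(169 + 64))/3 = (-169*233)/3 = (1/3)*(-39377) = -39377/3 ≈ -13126.)
d - Y(-1*(-79)) = -39377/3 - (-1)*(-79) = -39377/3 - 1*79 = -39377/3 - 79 = -39614/3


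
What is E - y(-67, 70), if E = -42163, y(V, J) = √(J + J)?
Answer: -42163 - 2*√35 ≈ -42175.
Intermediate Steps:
y(V, J) = √2*√J (y(V, J) = √(2*J) = √2*√J)
E - y(-67, 70) = -42163 - √2*√70 = -42163 - 2*√35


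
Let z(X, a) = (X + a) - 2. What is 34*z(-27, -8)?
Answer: -1258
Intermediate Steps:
z(X, a) = -2 + X + a
34*z(-27, -8) = 34*(-2 - 27 - 8) = 34*(-37) = -1258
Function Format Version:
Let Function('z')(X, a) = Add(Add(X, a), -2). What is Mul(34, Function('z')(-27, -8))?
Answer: -1258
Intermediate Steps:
Function('z')(X, a) = Add(-2, X, a)
Mul(34, Function('z')(-27, -8)) = Mul(34, Add(-2, -27, -8)) = Mul(34, -37) = -1258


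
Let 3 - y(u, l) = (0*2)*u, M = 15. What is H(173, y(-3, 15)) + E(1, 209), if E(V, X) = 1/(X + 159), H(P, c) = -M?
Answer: -5519/368 ≈ -14.997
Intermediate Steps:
y(u, l) = 3 (y(u, l) = 3 - 0*2*u = 3 - 0*u = 3 - 1*0 = 3 + 0 = 3)
H(P, c) = -15 (H(P, c) = -1*15 = -15)
E(V, X) = 1/(159 + X)
H(173, y(-3, 15)) + E(1, 209) = -15 + 1/(159 + 209) = -15 + 1/368 = -5519/368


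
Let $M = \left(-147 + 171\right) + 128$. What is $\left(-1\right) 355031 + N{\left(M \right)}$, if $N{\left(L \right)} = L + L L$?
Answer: $-331775$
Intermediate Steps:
$M = 152$ ($M = 24 + 128 = 152$)
$N{\left(L \right)} = L + L^{2}$
$\left(-1\right) 355031 + N{\left(M \right)} = \left(-1\right) 355031 + 152 \left(1 + 152\right) = -355031 + 152 \cdot 153 = -355031 + 23256 = -331775$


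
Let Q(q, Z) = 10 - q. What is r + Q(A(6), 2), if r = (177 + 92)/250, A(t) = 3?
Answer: 2019/250 ≈ 8.0760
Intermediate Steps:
r = 269/250 (r = 269*(1/250) = 269/250 ≈ 1.0760)
r + Q(A(6), 2) = 269/250 + (10 - 1*3) = 269/250 + (10 - 3) = 269/250 + 7 = 2019/250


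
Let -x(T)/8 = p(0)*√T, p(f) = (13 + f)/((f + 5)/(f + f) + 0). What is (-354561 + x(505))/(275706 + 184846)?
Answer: -354561/460552 ≈ -0.76986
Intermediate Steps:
p(f) = 2*f*(13 + f)/(5 + f) (p(f) = (13 + f)/((5 + f)/((2*f)) + 0) = (13 + f)/((5 + f)*(1/(2*f)) + 0) = (13 + f)/((5 + f)/(2*f) + 0) = (13 + f)/(((5 + f)/(2*f))) = (13 + f)*(2*f/(5 + f)) = 2*f*(13 + f)/(5 + f))
x(T) = 0 (x(T) = -8*2*0*(13 + 0)/(5 + 0)*√T = -8*2*0*13/5*√T = -8*2*0*(⅕)*13*√T = -0*√T = -8*0 = 0)
(-354561 + x(505))/(275706 + 184846) = (-354561 + 0)/(275706 + 184846) = -354561/460552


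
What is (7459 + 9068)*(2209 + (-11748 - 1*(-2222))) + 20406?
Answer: -120907653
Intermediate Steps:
(7459 + 9068)*(2209 + (-11748 - 1*(-2222))) + 20406 = 16527*(2209 + (-11748 + 2222)) + 20406 = 16527*(2209 - 9526) + 20406 = 16527*(-7317) + 20406 = -120928059 + 20406 = -120907653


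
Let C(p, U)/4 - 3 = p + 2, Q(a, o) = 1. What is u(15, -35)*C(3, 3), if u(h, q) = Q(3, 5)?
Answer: 32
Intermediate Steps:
u(h, q) = 1
C(p, U) = 20 + 4*p (C(p, U) = 12 + 4*(p + 2) = 12 + 4*(2 + p) = 12 + (8 + 4*p) = 20 + 4*p)
u(15, -35)*C(3, 3) = 1*(20 + 4*3) = 1*(20 + 12) = 1*32 = 32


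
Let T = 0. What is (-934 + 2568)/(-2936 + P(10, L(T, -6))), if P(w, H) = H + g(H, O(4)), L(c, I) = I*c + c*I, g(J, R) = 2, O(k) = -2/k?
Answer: -817/1467 ≈ -0.55692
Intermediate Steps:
L(c, I) = 2*I*c (L(c, I) = I*c + I*c = 2*I*c)
P(w, H) = 2 + H (P(w, H) = H + 2 = 2 + H)
(-934 + 2568)/(-2936 + P(10, L(T, -6))) = (-934 + 2568)/(-2936 + (2 + 2*(-6)*0)) = 1634/(-2936 + (2 + 0)) = 1634/(-2936 + 2) = 1634/(-2934) = 1634*(-1/2934) = -817/1467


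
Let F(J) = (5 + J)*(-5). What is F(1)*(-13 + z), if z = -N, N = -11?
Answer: 60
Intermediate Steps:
z = 11 (z = -1*(-11) = 11)
F(J) = -25 - 5*J
F(1)*(-13 + z) = (-25 - 5*1)*(-13 + 11) = (-25 - 5)*(-2) = -30*(-2) = 60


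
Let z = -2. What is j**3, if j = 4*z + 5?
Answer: -27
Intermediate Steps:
j = -3 (j = 4*(-2) + 5 = -8 + 5 = -3)
j**3 = (-3)**3 = -27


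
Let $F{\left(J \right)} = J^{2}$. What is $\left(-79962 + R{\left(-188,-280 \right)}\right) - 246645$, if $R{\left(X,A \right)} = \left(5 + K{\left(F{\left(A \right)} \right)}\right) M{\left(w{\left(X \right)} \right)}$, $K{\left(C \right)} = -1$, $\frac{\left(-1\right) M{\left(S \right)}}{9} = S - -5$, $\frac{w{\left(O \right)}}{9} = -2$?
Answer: $-326139$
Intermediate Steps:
$w{\left(O \right)} = -18$ ($w{\left(O \right)} = 9 \left(-2\right) = -18$)
$M{\left(S \right)} = -45 - 9 S$ ($M{\left(S \right)} = - 9 \left(S - -5\right) = - 9 \left(S + 5\right) = - 9 \left(5 + S\right) = -45 - 9 S$)
$R{\left(X,A \right)} = 468$ ($R{\left(X,A \right)} = \left(5 - 1\right) \left(-45 - -162\right) = 4 \left(-45 + 162\right) = 4 \cdot 117 = 468$)
$\left(-79962 + R{\left(-188,-280 \right)}\right) - 246645 = \left(-79962 + 468\right) - 246645 = -79494 - 246645 = -326139$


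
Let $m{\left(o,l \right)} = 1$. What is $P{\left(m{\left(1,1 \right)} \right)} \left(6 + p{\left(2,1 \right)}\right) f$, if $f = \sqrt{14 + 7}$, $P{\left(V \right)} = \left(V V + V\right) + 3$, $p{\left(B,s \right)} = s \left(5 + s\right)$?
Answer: $60 \sqrt{21} \approx 274.95$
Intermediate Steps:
$P{\left(V \right)} = 3 + V + V^{2}$ ($P{\left(V \right)} = \left(V^{2} + V\right) + 3 = \left(V + V^{2}\right) + 3 = 3 + V + V^{2}$)
$f = \sqrt{21} \approx 4.5826$
$P{\left(m{\left(1,1 \right)} \right)} \left(6 + p{\left(2,1 \right)}\right) f = \left(3 + 1 + 1^{2}\right) \left(6 + 1 \left(5 + 1\right)\right) \sqrt{21} = \left(3 + 1 + 1\right) \left(6 + 1 \cdot 6\right) \sqrt{21} = 5 \left(6 + 6\right) \sqrt{21} = 5 \cdot 12 \sqrt{21} = 60 \sqrt{21}$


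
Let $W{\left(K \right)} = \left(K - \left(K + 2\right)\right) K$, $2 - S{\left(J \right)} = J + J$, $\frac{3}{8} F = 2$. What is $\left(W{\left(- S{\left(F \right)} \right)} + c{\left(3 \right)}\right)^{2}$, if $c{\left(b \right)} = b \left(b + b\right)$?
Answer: $\frac{4}{9} \approx 0.44444$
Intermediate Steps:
$c{\left(b \right)} = 2 b^{2}$ ($c{\left(b \right)} = b 2 b = 2 b^{2}$)
$F = \frac{16}{3}$ ($F = \frac{8}{3} \cdot 2 = \frac{16}{3} \approx 5.3333$)
$S{\left(J \right)} = 2 - 2 J$ ($S{\left(J \right)} = 2 - \left(J + J\right) = 2 - 2 J$)
$W{\left(K \right)} = - 2 K$ ($W{\left(K \right)} = \left(K - \left(2 + K\right)\right) K = - 2 K$)
$\left(W{\left(- S{\left(F \right)} \right)} + c{\left(3 \right)}\right)^{2} = \left(- 2 \left(- (2 - \frac{32}{3})\right) + 2 \cdot 3^{2}\right)^{2} = \left(- 2 \left(- (2 - \frac{32}{3})\right) + 2 \cdot 9\right)^{2} = \left(- 2 \left(\left(-1\right) \left(- \frac{26}{3}\right)\right) + 18\right)^{2} = \left(\left(-2\right) \frac{26}{3} + 18\right)^{2} = \left(- \frac{52}{3} + 18\right)^{2} = \left(\frac{2}{3}\right)^{2} = \frac{4}{9}$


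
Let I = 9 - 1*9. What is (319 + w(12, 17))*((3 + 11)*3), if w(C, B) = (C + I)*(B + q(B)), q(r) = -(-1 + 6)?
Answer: 19446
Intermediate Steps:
q(r) = -5 (q(r) = -1*5 = -5)
I = 0 (I = 9 - 9 = 0)
w(C, B) = C*(-5 + B) (w(C, B) = (C + 0)*(B - 5) = C*(-5 + B))
(319 + w(12, 17))*((3 + 11)*3) = (319 + 12*(-5 + 17))*((3 + 11)*3) = (319 + 12*12)*(14*3) = (319 + 144)*42 = 463*42 = 19446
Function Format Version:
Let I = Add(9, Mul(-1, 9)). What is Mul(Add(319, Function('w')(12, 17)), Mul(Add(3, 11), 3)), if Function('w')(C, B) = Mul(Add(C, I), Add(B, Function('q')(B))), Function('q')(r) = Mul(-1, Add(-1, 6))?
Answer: 19446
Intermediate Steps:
Function('q')(r) = -5 (Function('q')(r) = Mul(-1, 5) = -5)
I = 0 (I = Add(9, -9) = 0)
Function('w')(C, B) = Mul(C, Add(-5, B)) (Function('w')(C, B) = Mul(Add(C, 0), Add(B, -5)) = Mul(C, Add(-5, B)))
Mul(Add(319, Function('w')(12, 17)), Mul(Add(3, 11), 3)) = Mul(Add(319, Mul(12, Add(-5, 17))), Mul(Add(3, 11), 3)) = Mul(Add(319, Mul(12, 12)), Mul(14, 3)) = Mul(Add(319, 144), 42) = Mul(463, 42) = 19446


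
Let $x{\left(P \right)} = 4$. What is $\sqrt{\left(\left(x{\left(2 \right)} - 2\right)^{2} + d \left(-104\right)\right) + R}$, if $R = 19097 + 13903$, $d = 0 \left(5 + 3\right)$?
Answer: $2 \sqrt{8251} \approx 181.67$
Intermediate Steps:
$d = 0$ ($d = 0 \cdot 8 = 0$)
$R = 33000$
$\sqrt{\left(\left(x{\left(2 \right)} - 2\right)^{2} + d \left(-104\right)\right) + R} = \sqrt{\left(\left(4 - 2\right)^{2} + 0 \left(-104\right)\right) + 33000} = \sqrt{\left(2^{2} + 0\right) + 33000} = \sqrt{\left(4 + 0\right) + 33000} = \sqrt{4 + 33000} = \sqrt{33004} = 2 \sqrt{8251}$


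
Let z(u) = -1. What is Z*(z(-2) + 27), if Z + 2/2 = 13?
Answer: 312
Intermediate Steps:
Z = 12 (Z = -1 + 13 = 12)
Z*(z(-2) + 27) = 12*(-1 + 27) = 12*26 = 312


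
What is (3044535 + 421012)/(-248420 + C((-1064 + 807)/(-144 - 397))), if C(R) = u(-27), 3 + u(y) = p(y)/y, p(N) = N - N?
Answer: -3465547/248423 ≈ -13.950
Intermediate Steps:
p(N) = 0
u(y) = -3 (u(y) = -3 + 0/y = -3 + 0 = -3)
C(R) = -3
(3044535 + 421012)/(-248420 + C((-1064 + 807)/(-144 - 397))) = (3044535 + 421012)/(-248420 - 3) = 3465547/(-248423) = 3465547*(-1/248423) = -3465547/248423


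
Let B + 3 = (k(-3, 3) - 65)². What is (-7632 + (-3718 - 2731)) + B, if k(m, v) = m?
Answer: -9460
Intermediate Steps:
B = 4621 (B = -3 + (-3 - 65)² = -3 + (-68)² = -3 + 4624 = 4621)
(-7632 + (-3718 - 2731)) + B = (-7632 + (-3718 - 2731)) + 4621 = (-7632 - 6449) + 4621 = -14081 + 4621 = -9460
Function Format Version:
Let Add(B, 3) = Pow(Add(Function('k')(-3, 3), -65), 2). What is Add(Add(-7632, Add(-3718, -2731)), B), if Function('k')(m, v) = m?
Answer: -9460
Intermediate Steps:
B = 4621 (B = Add(-3, Pow(Add(-3, -65), 2)) = Add(-3, Pow(-68, 2)) = Add(-3, 4624) = 4621)
Add(Add(-7632, Add(-3718, -2731)), B) = Add(Add(-7632, Add(-3718, -2731)), 4621) = Add(Add(-7632, -6449), 4621) = Add(-14081, 4621) = -9460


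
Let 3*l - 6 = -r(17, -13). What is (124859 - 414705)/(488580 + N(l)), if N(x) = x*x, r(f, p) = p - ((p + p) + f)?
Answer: -1304307/2198660 ≈ -0.59323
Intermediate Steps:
r(f, p) = -f - p (r(f, p) = p - (2*p + f) = p - (f + 2*p) = p + (-f - 2*p) = -f - p)
l = 10/3 (l = 2 + (-(-1*17 - 1*(-13)))/3 = 2 + (-(-17 + 13))/3 = 2 + (-1*(-4))/3 = 2 + (⅓)*4 = 2 + 4/3 = 10/3 ≈ 3.3333)
N(x) = x²
(124859 - 414705)/(488580 + N(l)) = (124859 - 414705)/(488580 + (10/3)²) = -289846/(488580 + 100/9) = -289846/4397320/9 = -289846*9/4397320 = -1304307/2198660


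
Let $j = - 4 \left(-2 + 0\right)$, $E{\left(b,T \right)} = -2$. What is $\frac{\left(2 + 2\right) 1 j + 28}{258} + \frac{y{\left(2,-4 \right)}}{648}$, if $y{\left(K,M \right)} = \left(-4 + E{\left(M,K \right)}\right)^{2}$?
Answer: $\frac{223}{774} \approx 0.28811$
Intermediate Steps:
$j = 8$ ($j = \left(-4\right) \left(-2\right) = 8$)
$y{\left(K,M \right)} = 36$ ($y{\left(K,M \right)} = \left(-4 - 2\right)^{2} = \left(-6\right)^{2} = 36$)
$\frac{\left(2 + 2\right) 1 j + 28}{258} + \frac{y{\left(2,-4 \right)}}{648} = \frac{\left(2 + 2\right) 1 \cdot 8 + 28}{258} + \frac{36}{648} = \left(4 \cdot 1 \cdot 8 + 28\right) \frac{1}{258} + 36 \cdot \frac{1}{648} = \left(4 \cdot 8 + 28\right) \frac{1}{258} + \frac{1}{18} = \left(32 + 28\right) \frac{1}{258} + \frac{1}{18} = 60 \cdot \frac{1}{258} + \frac{1}{18} = \frac{10}{43} + \frac{1}{18} = \frac{223}{774}$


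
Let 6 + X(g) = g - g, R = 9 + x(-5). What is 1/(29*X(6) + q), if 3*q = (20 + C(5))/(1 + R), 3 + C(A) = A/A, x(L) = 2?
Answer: -2/347 ≈ -0.0057637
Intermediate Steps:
C(A) = -2 (C(A) = -3 + A/A = -3 + 1 = -2)
R = 11 (R = 9 + 2 = 11)
X(g) = -6 (X(g) = -6 + (g - g) = -6 + 0 = -6)
q = 1/2 (q = ((20 - 2)/(1 + 11))/3 = (18/12)/3 = (18*(1/12))/3 = (1/3)*(3/2) = 1/2 ≈ 0.50000)
1/(29*X(6) + q) = 1/(29*(-6) + 1/2) = 1/(-174 + 1/2) = 1/(-347/2) = -2/347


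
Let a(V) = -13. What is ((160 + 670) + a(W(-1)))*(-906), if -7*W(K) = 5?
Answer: -740202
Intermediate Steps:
W(K) = -5/7 (W(K) = -⅐*5 = -5/7)
((160 + 670) + a(W(-1)))*(-906) = ((160 + 670) - 13)*(-906) = (830 - 13)*(-906) = 817*(-906) = -740202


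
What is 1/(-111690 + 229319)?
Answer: 1/117629 ≈ 8.5013e-6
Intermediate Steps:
1/(-111690 + 229319) = 1/117629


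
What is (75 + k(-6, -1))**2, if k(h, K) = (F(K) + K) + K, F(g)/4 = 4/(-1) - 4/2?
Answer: 2401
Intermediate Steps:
F(g) = -24 (F(g) = 4*(4/(-1) - 4/2) = 4*(4*(-1) - 4*1/2) = 4*(-4 - 2) = 4*(-6) = -24)
k(h, K) = -24 + 2*K (k(h, K) = (-24 + K) + K = -24 + 2*K)
(75 + k(-6, -1))**2 = (75 + (-24 + 2*(-1)))**2 = (75 + (-24 - 2))**2 = (75 - 26)**2 = 49**2 = 2401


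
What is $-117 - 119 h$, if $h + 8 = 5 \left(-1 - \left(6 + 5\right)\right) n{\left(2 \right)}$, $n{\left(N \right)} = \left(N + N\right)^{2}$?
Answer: $115075$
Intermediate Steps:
$n{\left(N \right)} = 4 N^{2}$ ($n{\left(N \right)} = \left(2 N\right)^{2} = 4 N^{2}$)
$h = -968$ ($h = -8 + 5 \left(-1 - \left(6 + 5\right)\right) 4 \cdot 2^{2} = -8 + 5 \left(-1 - 11\right) 4 \cdot 4 = -8 + 5 \left(-1 - 11\right) 16 = -8 + 5 \left(-12\right) 16 = -8 - 960 = -968$)
$-117 - 119 h = -117 - -115192 = -117 + 115192 = 115075$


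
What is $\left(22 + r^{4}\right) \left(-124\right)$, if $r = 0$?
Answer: $-2728$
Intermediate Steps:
$\left(22 + r^{4}\right) \left(-124\right) = \left(22 + 0^{4}\right) \left(-124\right) = \left(22 + 0\right) \left(-124\right) = 22 \left(-124\right) = -2728$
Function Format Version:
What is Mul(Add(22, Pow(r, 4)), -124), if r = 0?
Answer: -2728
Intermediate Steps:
Mul(Add(22, Pow(r, 4)), -124) = Mul(Add(22, Pow(0, 4)), -124) = Mul(Add(22, 0), -124) = Mul(22, -124) = -2728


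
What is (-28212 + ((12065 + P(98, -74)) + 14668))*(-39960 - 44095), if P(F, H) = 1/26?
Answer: 3232166915/26 ≈ 1.2431e+8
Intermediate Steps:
P(F, H) = 1/26
(-28212 + ((12065 + P(98, -74)) + 14668))*(-39960 - 44095) = (-28212 + ((12065 + 1/26) + 14668))*(-39960 - 44095) = (-28212 + (313691/26 + 14668))*(-84055) = (-28212 + 695059/26)*(-84055) = -38453/26*(-84055) = 3232166915/26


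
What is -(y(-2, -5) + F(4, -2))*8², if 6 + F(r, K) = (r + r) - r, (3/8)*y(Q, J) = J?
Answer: 2944/3 ≈ 981.33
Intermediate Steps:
y(Q, J) = 8*J/3
F(r, K) = -6 + r (F(r, K) = -6 + ((r + r) - r) = -6 + (2*r - r) = -6 + r)
-(y(-2, -5) + F(4, -2))*8² = -((8/3)*(-5) + (-6 + 4))*8² = -(-40/3 - 2)*64 = -(-46)*64/3 = -1*(-2944/3) = 2944/3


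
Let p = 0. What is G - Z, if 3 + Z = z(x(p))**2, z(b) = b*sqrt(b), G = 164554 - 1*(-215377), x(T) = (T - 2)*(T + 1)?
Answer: 379942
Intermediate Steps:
x(T) = (1 + T)*(-2 + T) (x(T) = (-2 + T)*(1 + T) = (1 + T)*(-2 + T))
G = 379931 (G = 164554 + 215377 = 379931)
z(b) = b**(3/2)
Z = -11 (Z = -3 + ((-2 + 0**2 - 1*0)**(3/2))**2 = -3 + ((-2 + 0 + 0)**(3/2))**2 = -3 + ((-2)**(3/2))**2 = -3 + (-2*I*sqrt(2))**2 = -3 - 8 = -11)
G - Z = 379931 - 1*(-11) = 379931 + 11 = 379942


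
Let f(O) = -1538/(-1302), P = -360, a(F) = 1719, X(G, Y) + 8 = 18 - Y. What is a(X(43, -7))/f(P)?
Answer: 1119069/769 ≈ 1455.2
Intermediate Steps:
X(G, Y) = 10 - Y (X(G, Y) = -8 + (18 - Y) = 10 - Y)
f(O) = 769/651 (f(O) = -1538*(-1/1302) = 769/651)
a(X(43, -7))/f(P) = 1719/(769/651) = 1719*(651/769) = 1119069/769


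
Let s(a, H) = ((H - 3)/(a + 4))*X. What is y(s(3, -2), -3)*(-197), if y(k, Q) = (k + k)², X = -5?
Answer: -492500/49 ≈ -10051.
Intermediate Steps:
s(a, H) = -5*(-3 + H)/(4 + a) (s(a, H) = ((H - 3)/(a + 4))*(-5) = ((-3 + H)/(4 + a))*(-5) = -5*(-3 + H)/(4 + a))
y(k, Q) = 4*k² (y(k, Q) = (2*k)² = 4*k²)
y(s(3, -2), -3)*(-197) = (4*(5*(3 - 1*(-2))/(4 + 3))²)*(-197) = (4*(5*(3 + 2)/7)²)*(-197) = (4*(5*(⅐)*5)²)*(-197) = (4*(25/7)²)*(-197) = (4*(625/49))*(-197) = (2500/49)*(-197) = -492500/49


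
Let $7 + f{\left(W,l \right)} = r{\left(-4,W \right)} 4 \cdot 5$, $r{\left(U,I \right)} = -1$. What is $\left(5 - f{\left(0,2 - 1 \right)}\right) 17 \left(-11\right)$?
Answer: $-5984$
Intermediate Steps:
$f{\left(W,l \right)} = -27$ ($f{\left(W,l \right)} = -7 + \left(-1\right) 4 \cdot 5 = -7 - 20 = -27$)
$\left(5 - f{\left(0,2 - 1 \right)}\right) 17 \left(-11\right) = \left(5 - -27\right) 17 \left(-11\right) = \left(5 + 27\right) 17 \left(-11\right) = 32 \cdot 17 \left(-11\right) = 544 \left(-11\right) = -5984$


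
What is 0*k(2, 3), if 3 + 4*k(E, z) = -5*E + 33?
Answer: 0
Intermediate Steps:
k(E, z) = 15/2 - 5*E/4 (k(E, z) = -3/4 + (-5*E + 33)/4 = -3/4 + (33 - 5*E)/4 = -3/4 + (33/4 - 5*E/4) = 15/2 - 5*E/4)
0*k(2, 3) = 0*(15/2 - 5/4*2) = 0*(15/2 - 5/2) = 0*5 = 0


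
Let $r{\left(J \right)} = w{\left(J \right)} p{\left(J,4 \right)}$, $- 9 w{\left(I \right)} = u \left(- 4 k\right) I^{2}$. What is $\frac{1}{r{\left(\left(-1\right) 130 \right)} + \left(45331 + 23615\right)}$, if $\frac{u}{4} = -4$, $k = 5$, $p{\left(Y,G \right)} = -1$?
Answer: $\frac{9}{6028514} \approx 1.4929 \cdot 10^{-6}$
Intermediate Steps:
$u = -16$ ($u = 4 \left(-4\right) = -16$)
$w{\left(I \right)} = - \frac{320 I^{2}}{9}$ ($w{\left(I \right)} = - \frac{- 16 \left(\left(-4\right) 5\right) I^{2}}{9} = - \frac{\left(-16\right) \left(-20\right) I^{2}}{9} = - \frac{320 I^{2}}{9}$)
$r{\left(J \right)} = \frac{320 J^{2}}{9}$ ($r{\left(J \right)} = - \frac{320 J^{2}}{9} \left(-1\right) = \frac{320 J^{2}}{9}$)
$\frac{1}{r{\left(\left(-1\right) 130 \right)} + \left(45331 + 23615\right)} = \frac{1}{\frac{320 \left(\left(-1\right) 130\right)^{2}}{9} + \left(45331 + 23615\right)} = \frac{1}{\frac{320 \left(-130\right)^{2}}{9} + 68946} = \frac{1}{\frac{320}{9} \cdot 16900 + 68946} = \frac{1}{\frac{5408000}{9} + 68946} = \frac{1}{\frac{6028514}{9}} = \frac{9}{6028514}$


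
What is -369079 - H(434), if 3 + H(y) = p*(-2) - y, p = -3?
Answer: -368648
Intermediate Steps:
H(y) = 3 - y (H(y) = -3 + (-3*(-2) - y) = -3 + (6 - y) = 3 - y)
-369079 - H(434) = -369079 - (3 - 1*434) = -369079 - (3 - 434) = -369079 - 1*(-431) = -369079 + 431 = -368648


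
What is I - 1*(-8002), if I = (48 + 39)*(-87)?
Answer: 433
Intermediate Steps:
I = -7569 (I = 87*(-87) = -7569)
I - 1*(-8002) = -7569 - 1*(-8002) = -7569 + 8002 = 433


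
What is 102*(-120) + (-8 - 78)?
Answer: -12326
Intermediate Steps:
102*(-120) + (-8 - 78) = -12240 - 86 = -12326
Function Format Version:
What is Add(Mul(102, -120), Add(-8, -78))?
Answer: -12326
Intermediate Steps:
Add(Mul(102, -120), Add(-8, -78)) = Add(-12240, -86) = -12326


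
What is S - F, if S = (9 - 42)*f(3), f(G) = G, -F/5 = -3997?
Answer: -20084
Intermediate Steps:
F = 19985 (F = -5*(-3997) = 19985)
S = -99 (S = (9 - 42)*3 = -33*3 = -99)
S - F = -99 - 1*19985 = -99 - 19985 = -20084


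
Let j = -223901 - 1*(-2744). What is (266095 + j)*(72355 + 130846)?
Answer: 9131446538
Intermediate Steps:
j = -221157 (j = -223901 + 2744 = -221157)
(266095 + j)*(72355 + 130846) = (266095 - 221157)*(72355 + 130846) = 44938*203201 = 9131446538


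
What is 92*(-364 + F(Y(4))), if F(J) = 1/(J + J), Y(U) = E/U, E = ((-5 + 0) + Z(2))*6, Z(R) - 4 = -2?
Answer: -301484/9 ≈ -33498.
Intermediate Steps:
Z(R) = 2 (Z(R) = 4 - 2 = 2)
E = -18 (E = ((-5 + 0) + 2)*6 = (-5 + 2)*6 = -3*6 = -18)
Y(U) = -18/U
F(J) = 1/(2*J)
92*(-364 + F(Y(4))) = 92*(-364 + 1/(2*((-18/4)))) = 92*(-364 + 1/(2*((-18*1/4)))) = 92*(-364 + 1/(2*(-9/2))) = 92*(-364 + (1/2)*(-2/9)) = 92*(-364 - 1/9) = 92*(-3277/9) = -301484/9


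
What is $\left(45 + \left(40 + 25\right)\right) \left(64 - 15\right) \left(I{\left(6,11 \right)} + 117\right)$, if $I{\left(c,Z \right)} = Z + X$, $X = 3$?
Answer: $706090$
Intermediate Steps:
$I{\left(c,Z \right)} = 3 + Z$ ($I{\left(c,Z \right)} = Z + 3 = 3 + Z$)
$\left(45 + \left(40 + 25\right)\right) \left(64 - 15\right) \left(I{\left(6,11 \right)} + 117\right) = \left(45 + \left(40 + 25\right)\right) \left(64 - 15\right) \left(\left(3 + 11\right) + 117\right) = \left(45 + 65\right) 49 \left(14 + 117\right) = 110 \cdot 49 \cdot 131 = 5390 \cdot 131 = 706090$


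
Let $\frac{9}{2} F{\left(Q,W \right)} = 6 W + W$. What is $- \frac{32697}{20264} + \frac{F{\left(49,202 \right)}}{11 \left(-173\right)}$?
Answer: $- \frac{617308111}{347061528} \approx -1.7787$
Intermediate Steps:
$F{\left(Q,W \right)} = \frac{14 W}{9}$ ($F{\left(Q,W \right)} = \frac{2 \left(6 W + W\right)}{9} = \frac{2 \cdot 7 W}{9} = \frac{14 W}{9}$)
$- \frac{32697}{20264} + \frac{F{\left(49,202 \right)}}{11 \left(-173\right)} = - \frac{32697}{20264} + \frac{\frac{14}{9} \cdot 202}{11 \left(-173\right)} = \left(-32697\right) \frac{1}{20264} + \frac{2828}{9 \left(-1903\right)} = - \frac{32697}{20264} + \frac{2828}{9} \left(- \frac{1}{1903}\right) = - \frac{32697}{20264} - \frac{2828}{17127} = - \frac{617308111}{347061528}$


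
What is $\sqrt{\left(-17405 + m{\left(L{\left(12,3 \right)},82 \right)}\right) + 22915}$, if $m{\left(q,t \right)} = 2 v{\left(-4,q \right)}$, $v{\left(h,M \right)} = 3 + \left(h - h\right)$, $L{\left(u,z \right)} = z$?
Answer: $2 \sqrt{1379} \approx 74.27$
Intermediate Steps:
$v{\left(h,M \right)} = 3$ ($v{\left(h,M \right)} = 3 + 0 = 3$)
$m{\left(q,t \right)} = 6$ ($m{\left(q,t \right)} = 2 \cdot 3 = 6$)
$\sqrt{\left(-17405 + m{\left(L{\left(12,3 \right)},82 \right)}\right) + 22915} = \sqrt{\left(-17405 + 6\right) + 22915} = \sqrt{-17399 + 22915} = \sqrt{5516} = 2 \sqrt{1379}$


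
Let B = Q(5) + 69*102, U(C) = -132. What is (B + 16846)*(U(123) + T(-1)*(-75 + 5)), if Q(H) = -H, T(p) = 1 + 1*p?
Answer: -3152028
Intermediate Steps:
T(p) = 1 + p
B = 7033 (B = -1*5 + 69*102 = -5 + 7038 = 7033)
(B + 16846)*(U(123) + T(-1)*(-75 + 5)) = (7033 + 16846)*(-132 + (1 - 1)*(-75 + 5)) = 23879*(-132 + 0*(-70)) = 23879*(-132 + 0) = 23879*(-132) = -3152028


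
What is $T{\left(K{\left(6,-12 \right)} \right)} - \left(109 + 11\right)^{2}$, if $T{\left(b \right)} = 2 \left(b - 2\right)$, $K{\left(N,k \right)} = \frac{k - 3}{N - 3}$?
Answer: $-14414$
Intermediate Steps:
$K{\left(N,k \right)} = \frac{-3 + k}{-3 + N}$
$T{\left(b \right)} = -4 + 2 b$ ($T{\left(b \right)} = 2 \left(-2 + b\right) = -4 + 2 b$)
$T{\left(K{\left(6,-12 \right)} \right)} - \left(109 + 11\right)^{2} = \left(-4 + 2 \frac{-3 - 12}{-3 + 6}\right) - \left(109 + 11\right)^{2} = \left(-4 + 2 \cdot \frac{1}{3} \left(-15\right)\right) - 120^{2} = \left(-4 + 2 \cdot \frac{1}{3} \left(-15\right)\right) - 14400 = \left(-4 + 2 \left(-5\right)\right) - 14400 = \left(-4 - 10\right) - 14400 = -14 - 14400 = -14414$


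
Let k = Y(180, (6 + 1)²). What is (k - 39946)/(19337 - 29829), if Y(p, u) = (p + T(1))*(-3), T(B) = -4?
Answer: 20237/5246 ≈ 3.8576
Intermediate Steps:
Y(p, u) = 12 - 3*p (Y(p, u) = (p - 4)*(-3) = (-4 + p)*(-3) = 12 - 3*p)
k = -528 (k = 12 - 3*180 = 12 - 540 = -528)
(k - 39946)/(19337 - 29829) = (-528 - 39946)/(19337 - 29829) = -40474/(-10492) = -40474*(-1/10492) = 20237/5246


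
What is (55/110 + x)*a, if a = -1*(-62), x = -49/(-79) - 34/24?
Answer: -8711/474 ≈ -18.378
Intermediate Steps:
x = -755/948 (x = -49*(-1/79) - 34*1/24 = 49/79 - 17/12 = -755/948 ≈ -0.79641)
a = 62
(55/110 + x)*a = (55/110 - 755/948)*62 = (55*(1/110) - 755/948)*62 = (½ - 755/948)*62 = -281/948*62 = -8711/474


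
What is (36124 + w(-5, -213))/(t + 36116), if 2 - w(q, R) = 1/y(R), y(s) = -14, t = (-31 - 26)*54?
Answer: 505765/462532 ≈ 1.0935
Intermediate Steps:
t = -3078 (t = -57*54 = -3078)
w(q, R) = 29/14 (w(q, R) = 2 - 1/(-14) = 2 - 1*(-1/14) = 2 + 1/14 = 29/14)
(36124 + w(-5, -213))/(t + 36116) = (36124 + 29/14)/(-3078 + 36116) = (505765/14)/33038 = (505765/14)*(1/33038) = 505765/462532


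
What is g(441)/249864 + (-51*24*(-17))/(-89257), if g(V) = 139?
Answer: -5186763389/22302111048 ≈ -0.23257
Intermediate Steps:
g(441)/249864 + (-51*24*(-17))/(-89257) = 139/249864 + (-51*24*(-17))/(-89257) = 139*(1/249864) - 1224*(-17)*(-1/89257) = 139/249864 + 20808*(-1/89257) = 139/249864 - 20808/89257 = -5186763389/22302111048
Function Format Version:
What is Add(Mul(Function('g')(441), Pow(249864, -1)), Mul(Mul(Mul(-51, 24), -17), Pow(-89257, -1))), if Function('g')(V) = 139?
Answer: Rational(-5186763389, 22302111048) ≈ -0.23257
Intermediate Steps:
Add(Mul(Function('g')(441), Pow(249864, -1)), Mul(Mul(Mul(-51, 24), -17), Pow(-89257, -1))) = Add(Mul(139, Pow(249864, -1)), Mul(Mul(Mul(-51, 24), -17), Pow(-89257, -1))) = Add(Mul(139, Rational(1, 249864)), Mul(Mul(-1224, -17), Rational(-1, 89257))) = Add(Rational(139, 249864), Mul(20808, Rational(-1, 89257))) = Add(Rational(139, 249864), Rational(-20808, 89257)) = Rational(-5186763389, 22302111048)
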